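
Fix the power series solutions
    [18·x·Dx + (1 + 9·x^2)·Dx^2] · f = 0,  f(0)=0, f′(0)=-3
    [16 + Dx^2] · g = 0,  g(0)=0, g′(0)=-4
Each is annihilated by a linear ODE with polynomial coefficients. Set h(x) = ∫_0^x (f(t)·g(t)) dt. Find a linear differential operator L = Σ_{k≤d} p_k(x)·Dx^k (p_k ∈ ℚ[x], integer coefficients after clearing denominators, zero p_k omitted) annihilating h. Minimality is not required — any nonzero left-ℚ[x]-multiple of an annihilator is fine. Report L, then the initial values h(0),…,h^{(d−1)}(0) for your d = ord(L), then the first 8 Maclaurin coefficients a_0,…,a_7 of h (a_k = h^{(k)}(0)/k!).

f: a_k = 0, -3, 0, 9, 0, -243/5, 0, 2187/7, …
g: a_k = 0, -4, 0, 32/3, 0, -128/15, 0, 1024/315, …
Product ⇒ symmetric product L₀, ord ≤ 4.
h=∫h₀ ⇒ L = L₀·Dx.
L = (20800 + 494784·x^2 + 2923776·x^4 + 11943936·x^6 + 26873856·x^8)·Dx + (19584·x + 342144·x^3 + 2239488·x^5 + 6718464·x^7)·Dx^2 + (1700 + 42732·x^2 + 318816·x^4 + 1492992·x^6 + 3359232·x^8)·Dx^3 + (1224·x + 21384·x^3 + 139968·x^5 + 419904·x^7)·Dx^4 + (25 + 738·x^2 + 8505·x^4 + 46656·x^6 + 104976·x^8)·Dx^5  (order 5).
h: a_k = 0, 0, 0, 4, 0, -68/5, 0, 316/7, …
ICs: h(0) = 0, h′(0) = 0, h′′(0) = 0, h′′′(0) = 24, h′′′′(0) = 0.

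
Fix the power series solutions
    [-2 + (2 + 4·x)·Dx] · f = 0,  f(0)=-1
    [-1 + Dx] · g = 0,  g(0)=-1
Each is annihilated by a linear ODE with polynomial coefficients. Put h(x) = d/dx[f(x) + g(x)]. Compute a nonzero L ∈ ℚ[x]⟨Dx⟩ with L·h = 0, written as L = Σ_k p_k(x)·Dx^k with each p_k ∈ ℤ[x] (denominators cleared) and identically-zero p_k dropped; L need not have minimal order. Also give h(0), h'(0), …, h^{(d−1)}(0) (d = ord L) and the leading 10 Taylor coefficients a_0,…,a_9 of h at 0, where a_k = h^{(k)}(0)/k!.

L = (-2 - x) + (1 - 2·x - 2·x^2)·Dx + (1 + 3·x + 2·x^2)·Dx^2  (order 2).
h: a_k = -2, 0, -2, 7/3, -53/12, 118/15, -2599/180, 67567/2520, -1013513/20160, 1076857/11340, …
ICs: h(0) = -2, h′(0) = 0.

f: a_k = -1, -1, 1/2, -1/2, 5/8, -7/8, 21/16, -33/16, 429/128, -715/128, …
g: a_k = -1, -1, -1/2, -1/6, -1/24, -1/120, -1/720, -1/5040, -1/40320, -1/362880, …
Weyl lclm of L_f,L_g ⇒ L₀ (ord ≤ 2).
Differentiate: ansatz ord ≤ ord L₀ ⇒ L.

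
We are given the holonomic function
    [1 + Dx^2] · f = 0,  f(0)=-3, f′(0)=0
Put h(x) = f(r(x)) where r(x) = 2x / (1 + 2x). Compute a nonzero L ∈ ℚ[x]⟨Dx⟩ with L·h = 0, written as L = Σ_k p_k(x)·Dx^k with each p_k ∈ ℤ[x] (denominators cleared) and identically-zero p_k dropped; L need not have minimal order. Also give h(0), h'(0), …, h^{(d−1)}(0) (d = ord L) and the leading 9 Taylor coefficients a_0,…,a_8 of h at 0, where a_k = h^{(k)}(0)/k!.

L = 4 + (4 + 24·x + 48·x^2 + 32·x^3)·Dx + (1 + 8·x + 24·x^2 + 32·x^3 + 16·x^4)·Dx^2  (order 2).
h: a_k = -3, 0, 6, -24, 70, -176, 6004/15, -4176/5, 33398/21, …
ICs: h(0) = -3, h′(0) = 0.

f: a_k = -3, 0, 3/2, 0, -1/8, 0, 1/240, 0, -1/13440, …
L₀ from L_f via x↦r, Dx↦r'^{-1}Dx.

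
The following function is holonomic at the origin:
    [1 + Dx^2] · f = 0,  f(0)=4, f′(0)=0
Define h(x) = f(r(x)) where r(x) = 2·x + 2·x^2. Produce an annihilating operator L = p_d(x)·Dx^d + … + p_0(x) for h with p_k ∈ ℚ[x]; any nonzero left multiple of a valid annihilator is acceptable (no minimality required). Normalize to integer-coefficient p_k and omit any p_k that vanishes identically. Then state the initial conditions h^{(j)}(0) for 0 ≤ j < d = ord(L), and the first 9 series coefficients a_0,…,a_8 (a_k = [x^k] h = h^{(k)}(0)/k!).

L = (4 + 24·x + 48·x^2 + 32·x^3) - 2·Dx + (1 + 2·x)·Dx^2  (order 2).
h: a_k = 4, 0, -8, -16, -16/3, 32/3, 704/45, 128/15, -832/315, …
ICs: h(0) = 4, h′(0) = 0.

f: a_k = 4, 0, -2, 0, 1/6, 0, -1/180, 0, 1/10080, …
Substitute x→r, Dx→(1/r')Dx; clear ⇒ L₀.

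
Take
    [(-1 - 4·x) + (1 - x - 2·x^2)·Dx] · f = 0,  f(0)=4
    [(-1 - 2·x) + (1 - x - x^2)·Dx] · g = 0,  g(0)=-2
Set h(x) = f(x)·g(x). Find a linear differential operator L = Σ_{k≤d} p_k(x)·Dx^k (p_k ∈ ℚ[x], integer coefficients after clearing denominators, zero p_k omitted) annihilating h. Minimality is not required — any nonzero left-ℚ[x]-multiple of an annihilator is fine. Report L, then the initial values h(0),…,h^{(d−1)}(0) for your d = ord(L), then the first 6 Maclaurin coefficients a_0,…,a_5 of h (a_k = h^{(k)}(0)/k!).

f: a_k = 4, 4, 12, 20, 44, 84, …
g: a_k = -2, -2, -4, -6, -10, -16, …
f·g: L₀ = L_f ⊗_s L_g, ord ≤ 1·1.
L = (-2 - 4·x + 9·x^2 + 8·x^3) + (1 - 2·x - 2·x^2 + 3·x^3 + 2·x^4)·Dx  (order 1).
h: a_k = -8, -16, -48, -104, -240, -512, …
ICs: h(0) = -8.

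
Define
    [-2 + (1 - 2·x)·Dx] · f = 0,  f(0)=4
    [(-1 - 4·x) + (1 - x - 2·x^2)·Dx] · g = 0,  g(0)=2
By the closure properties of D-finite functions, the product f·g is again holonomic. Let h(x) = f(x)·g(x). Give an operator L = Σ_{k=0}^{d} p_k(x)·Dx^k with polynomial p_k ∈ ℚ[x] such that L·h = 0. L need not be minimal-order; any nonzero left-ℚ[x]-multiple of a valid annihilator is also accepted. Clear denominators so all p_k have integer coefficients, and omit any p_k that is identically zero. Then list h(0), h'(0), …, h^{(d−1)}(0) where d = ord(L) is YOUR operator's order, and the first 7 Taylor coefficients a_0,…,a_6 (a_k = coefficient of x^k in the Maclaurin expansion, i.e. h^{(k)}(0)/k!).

f: a_k = 4, 8, 16, 32, 64, 128, 256, …
g: a_k = 2, 2, 6, 10, 22, 42, 86, …
Product ⇒ symmetric product L₀, ord ≤ 1.
L = (3 + 6·x) + (-1 + x + 2·x^2)·Dx  (order 1).
h: a_k = 8, 24, 72, 184, 456, 1080, 2504, …
ICs: h(0) = 8.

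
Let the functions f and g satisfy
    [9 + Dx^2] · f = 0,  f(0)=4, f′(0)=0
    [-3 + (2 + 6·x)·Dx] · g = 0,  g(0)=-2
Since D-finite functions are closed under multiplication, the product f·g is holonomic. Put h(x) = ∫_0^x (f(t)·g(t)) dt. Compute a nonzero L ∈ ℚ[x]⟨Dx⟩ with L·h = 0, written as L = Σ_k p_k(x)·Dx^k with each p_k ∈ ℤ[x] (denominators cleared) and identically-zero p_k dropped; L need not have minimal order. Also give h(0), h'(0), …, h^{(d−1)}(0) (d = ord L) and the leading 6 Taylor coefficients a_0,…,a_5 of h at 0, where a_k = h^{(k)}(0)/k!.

L = (63 + 216·x + 324·x^2)·Dx + (-12 - 36·x)·Dx^2 + (4 + 24·x + 36·x^2)·Dx^3  (order 3).
h: a_k = 0, -8, -6, 15, 81/8, -135/16, …
ICs: h(0) = 0, h′(0) = -8, h′′(0) = -12.

f: a_k = 4, 0, -18, 0, 27/2, 0, …
g: a_k = -2, -3, 9/4, -27/8, 405/64, -1701/128, …
Product ⇒ symmetric product L₀, ord ≤ 2.
h=∫₀ˣh₀: take L = L₀·Dx.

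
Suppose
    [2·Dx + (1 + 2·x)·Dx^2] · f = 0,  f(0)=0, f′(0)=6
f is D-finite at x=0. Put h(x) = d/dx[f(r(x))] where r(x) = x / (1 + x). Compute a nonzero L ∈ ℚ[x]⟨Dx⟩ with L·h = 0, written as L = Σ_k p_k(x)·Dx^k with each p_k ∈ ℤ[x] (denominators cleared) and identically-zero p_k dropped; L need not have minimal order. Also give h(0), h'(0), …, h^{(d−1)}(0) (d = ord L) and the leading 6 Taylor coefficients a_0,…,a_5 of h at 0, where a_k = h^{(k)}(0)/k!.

L = (4 + 6·x) + (1 + 4·x + 3·x^2)·Dx  (order 1).
h: a_k = 6, -24, 78, -240, 726, -2184, …
ICs: h(0) = 6.

f: a_k = 0, 6, -6, 8, -12, 96/5, …
Substitute x→r, Dx→(1/r')Dx; clear ⇒ L₀.
h₀' ⇒ L via d/dx closure of L₀.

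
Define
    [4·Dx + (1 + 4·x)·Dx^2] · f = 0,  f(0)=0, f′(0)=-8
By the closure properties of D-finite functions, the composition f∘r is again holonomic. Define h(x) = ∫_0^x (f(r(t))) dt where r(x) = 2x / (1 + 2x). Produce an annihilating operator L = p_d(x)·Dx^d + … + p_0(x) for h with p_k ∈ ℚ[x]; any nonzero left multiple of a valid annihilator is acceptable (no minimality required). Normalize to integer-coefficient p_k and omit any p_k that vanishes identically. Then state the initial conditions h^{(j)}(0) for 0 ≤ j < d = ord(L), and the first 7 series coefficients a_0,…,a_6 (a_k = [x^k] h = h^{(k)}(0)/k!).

L = (12 + 40·x)·Dx^2 + (1 + 12·x + 20·x^2)·Dx^3  (order 3).
h: a_k = 0, 0, -8, 32, -496/3, 4992/5, -99968/15, …
ICs: h(0) = 0, h′(0) = 0, h′′(0) = -16.

f: a_k = 0, -8, 16, -128/3, 128, -2048/5, 4096/3, …
h₀=f(r): pull back L_f along r ⇒ L₀.
∫: right-multiply L₀ by Dx.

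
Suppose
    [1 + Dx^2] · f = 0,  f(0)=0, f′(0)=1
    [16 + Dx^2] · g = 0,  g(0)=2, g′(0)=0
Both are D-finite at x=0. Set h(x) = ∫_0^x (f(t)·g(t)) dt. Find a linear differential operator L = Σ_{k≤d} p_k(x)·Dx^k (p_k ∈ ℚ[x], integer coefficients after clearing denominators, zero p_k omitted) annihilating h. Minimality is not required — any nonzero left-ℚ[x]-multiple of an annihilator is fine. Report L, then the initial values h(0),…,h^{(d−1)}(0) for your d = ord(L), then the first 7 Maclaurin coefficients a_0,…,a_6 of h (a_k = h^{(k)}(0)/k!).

f: a_k = 0, 1, 0, -1/6, 0, 1/120, 0, …
g: a_k = 2, 0, -16, 0, 64/3, 0, -512/45, …
h₀=f·g: eliminate ⇒ L₀, order ≤ 2·2.
h=∫h₀ ⇒ L = L₀·Dx.
L = 225·Dx + 34·Dx^3 + Dx^5  (order 5).
h: a_k = 0, 0, 1, 0, -49/12, 0, 1441/360, …
ICs: h(0) = 0, h′(0) = 0, h′′(0) = 2, h′′′(0) = 0, h′′′′(0) = -98.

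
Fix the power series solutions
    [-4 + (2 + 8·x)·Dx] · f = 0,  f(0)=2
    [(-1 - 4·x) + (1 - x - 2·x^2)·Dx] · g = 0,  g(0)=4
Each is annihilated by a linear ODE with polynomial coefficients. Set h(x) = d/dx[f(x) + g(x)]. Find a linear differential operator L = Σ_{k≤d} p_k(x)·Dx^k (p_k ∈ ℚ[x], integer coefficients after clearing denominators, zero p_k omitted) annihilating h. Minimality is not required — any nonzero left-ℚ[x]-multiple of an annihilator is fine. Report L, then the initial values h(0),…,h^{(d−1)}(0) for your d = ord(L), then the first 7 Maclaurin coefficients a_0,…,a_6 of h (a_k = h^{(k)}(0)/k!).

f: a_k = 2, 4, -4, 8, -20, 56, -168, …
g: a_k = 4, 4, 12, 20, 44, 84, 172, …
h₀=f+g: left-lcm gives L₀, ord ≤ 2.
h=h₀': d/dx-closure on L₀ ⇒ L.
L = (-66 - 300·x - 720·x^2 - 480·x^3 - 480·x^4) + (-9 - 180·x - 954·x^2 - 1872·x^3 - 1800·x^4 - 1440·x^5)·Dx + (4 + 33·x + 69·x^2 - 28·x^3 - 228·x^4 - 480·x^5 - 320·x^6)·Dx^2  (order 2).
h: a_k = 8, 16, 84, 96, 700, 24, 6076, …
ICs: h(0) = 8, h′(0) = 16.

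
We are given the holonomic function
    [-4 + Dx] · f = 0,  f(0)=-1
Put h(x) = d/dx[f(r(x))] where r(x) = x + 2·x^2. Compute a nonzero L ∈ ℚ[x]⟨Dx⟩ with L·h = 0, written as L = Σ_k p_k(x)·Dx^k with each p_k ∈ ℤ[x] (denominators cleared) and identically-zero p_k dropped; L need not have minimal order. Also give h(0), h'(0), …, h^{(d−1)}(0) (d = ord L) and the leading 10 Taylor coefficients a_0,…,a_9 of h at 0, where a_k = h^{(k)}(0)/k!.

f: a_k = -1, -4, -8, -32/3, -32/3, -128/15, -256/45, -1024/315, -512/315, -2048/2835, …
h₀=f(r): pull back L_f along r ⇒ L₀.
h=h₀': d/dx-closure on L₀ ⇒ L.
L = (8 + 32·x + 64·x^2) + (-1 - 4·x)·Dx  (order 1).
h: a_k = -4, -32, -128, -1280/3, -3328/3, -38912/15, -237568/45, -3129344/315, -1073152/63, -77791232/2835, …
ICs: h(0) = -4.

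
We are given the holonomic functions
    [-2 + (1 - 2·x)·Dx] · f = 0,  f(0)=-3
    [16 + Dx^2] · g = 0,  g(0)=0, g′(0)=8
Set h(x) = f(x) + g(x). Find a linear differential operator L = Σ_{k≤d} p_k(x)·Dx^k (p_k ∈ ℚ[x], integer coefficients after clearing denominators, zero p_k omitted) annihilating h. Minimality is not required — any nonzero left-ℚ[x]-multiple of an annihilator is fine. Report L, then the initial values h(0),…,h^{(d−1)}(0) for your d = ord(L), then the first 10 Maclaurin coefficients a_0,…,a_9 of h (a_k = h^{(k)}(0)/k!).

L = (160 - 256·x + 256·x^2) + (-48 + 224·x - 384·x^2 + 256·x^3)·Dx + (10 - 16·x + 16·x^2)·Dx^2 + (-3 + 14·x - 24·x^2 + 16·x^3)·Dx^3  (order 3).
h: a_k = -3, 2, -12, -136/3, -48, -1184/15, -192, -123008/315, -768, -4350464/2835, …
ICs: h(0) = -3, h′(0) = 2, h′′(0) = -24.

f: a_k = -3, -6, -12, -24, -48, -96, -192, -384, -768, -1536, …
g: a_k = 0, 8, 0, -64/3, 0, 256/15, 0, -2048/315, 0, 4096/2835, …
h₀=f+g: left-lcm gives L₀, ord ≤ 3.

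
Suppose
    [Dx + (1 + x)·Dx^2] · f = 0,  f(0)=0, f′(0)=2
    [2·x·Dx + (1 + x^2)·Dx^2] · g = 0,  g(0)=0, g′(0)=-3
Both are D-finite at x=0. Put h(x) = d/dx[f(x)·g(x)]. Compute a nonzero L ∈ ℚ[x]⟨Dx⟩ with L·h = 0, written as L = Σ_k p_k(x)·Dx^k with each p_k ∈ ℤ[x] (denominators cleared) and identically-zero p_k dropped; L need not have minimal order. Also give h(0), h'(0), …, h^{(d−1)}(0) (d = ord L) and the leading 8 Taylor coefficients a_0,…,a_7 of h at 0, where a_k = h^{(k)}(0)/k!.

f: a_k = 0, 2, -1, 2/3, -1/2, 2/5, -1/3, 2/7, …
g: a_k = 0, -3, 0, 1, 0, -3/5, 0, 3/7, …
f·g: L₀ = L_f ⊗_s L_g, ord ≤ 2·2.
Derive L from L₀ (diff closure).
L = (24 + 44·x + 80·x^2 + 156·x^3 + 120·x^4 + 52·x^5 + 4·x^7) + (18 + 124·x + 308·x^2 + 484·x^3 + 544·x^4 + 372·x^5 + 140·x^6 + 12·x^7 + 14·x^8)·Dx + (12 + 64·x + 192·x^2 + 312·x^3 + 360·x^4 + 312·x^5 + 192·x^6 + 72·x^7 + 12·x^8 + 8·x^9)·Dx^2 + (5 + 18·x + 37·x^2 + 56·x^3 + 66·x^4 + 60·x^5 + 42·x^6 + 24·x^7 + 9·x^8 + 2·x^9 + x^10)·Dx^3  (order 3).
h: a_k = 0, -12, 9, 0, 5/2, -52/5, 77/10, 0, …
ICs: h(0) = 0, h′(0) = -12, h′′(0) = 18.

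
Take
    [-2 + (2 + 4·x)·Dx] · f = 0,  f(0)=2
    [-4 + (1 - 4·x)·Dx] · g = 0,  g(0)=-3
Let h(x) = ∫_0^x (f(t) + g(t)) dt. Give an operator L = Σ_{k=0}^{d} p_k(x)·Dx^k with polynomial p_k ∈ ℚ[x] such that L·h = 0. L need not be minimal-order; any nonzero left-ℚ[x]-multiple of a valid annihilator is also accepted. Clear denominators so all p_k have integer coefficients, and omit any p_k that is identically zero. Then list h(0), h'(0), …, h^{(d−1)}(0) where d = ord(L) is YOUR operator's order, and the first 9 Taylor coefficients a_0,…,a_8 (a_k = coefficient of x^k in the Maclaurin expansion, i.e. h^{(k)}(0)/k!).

f: a_k = 2, 2, -1, 1, -5/4, 7/4, -21/8, 33/8, -429/64, …
g: a_k = -3, -12, -48, -192, -768, -3072, -12288, -49152, -196608, …
Sum ⇒ L₀ = lclm(L_f,L_g) in ℚ(x)⟨Dx⟩.
∫: right-multiply L₀ by Dx.
L = (12 + 16·x)·Dx + (-11 - 40·x - 48·x^2)·Dx^2 + (1 + 2·x - 16·x^2 - 32·x^3)·Dx^3  (order 3).
h: a_k = 0, -1, -5, -49/3, -191/4, -3077/20, -12281/24, -98325/56, -393183/64, …
ICs: h(0) = 0, h′(0) = -1, h′′(0) = -10.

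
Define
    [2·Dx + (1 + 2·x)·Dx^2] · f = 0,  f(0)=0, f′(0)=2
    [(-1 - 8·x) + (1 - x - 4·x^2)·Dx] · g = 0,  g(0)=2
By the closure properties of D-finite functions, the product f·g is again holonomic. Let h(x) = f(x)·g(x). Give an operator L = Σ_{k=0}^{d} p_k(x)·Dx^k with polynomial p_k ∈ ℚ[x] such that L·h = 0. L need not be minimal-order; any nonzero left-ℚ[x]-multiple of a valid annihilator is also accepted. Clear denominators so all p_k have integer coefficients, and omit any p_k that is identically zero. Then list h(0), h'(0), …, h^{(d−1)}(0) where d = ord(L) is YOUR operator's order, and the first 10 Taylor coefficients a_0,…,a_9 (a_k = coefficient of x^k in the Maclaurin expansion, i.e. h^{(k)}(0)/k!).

f: a_k = 0, 2, -2, 8/3, -4, 32/5, -32/3, 128/7, -32, 512/9, …
g: a_k = 2, 2, 10, 18, 58, 130, 362, 882, 2330, 5858, …
h₀=f·g: eliminate ⇒ L₀, order ≤ 2·1.
L = (10 + 32·x) + (22·x + 40·x^2)·Dx + (-1 - x + 6·x^2 + 8·x^3)·Dx^2  (order 2).
h: a_k = 0, 4, 0, 64/3, 40/3, 1672/15, 2152/15, 13144/21, 39752/35, 1182248/315, …
ICs: h(0) = 0, h′(0) = 4.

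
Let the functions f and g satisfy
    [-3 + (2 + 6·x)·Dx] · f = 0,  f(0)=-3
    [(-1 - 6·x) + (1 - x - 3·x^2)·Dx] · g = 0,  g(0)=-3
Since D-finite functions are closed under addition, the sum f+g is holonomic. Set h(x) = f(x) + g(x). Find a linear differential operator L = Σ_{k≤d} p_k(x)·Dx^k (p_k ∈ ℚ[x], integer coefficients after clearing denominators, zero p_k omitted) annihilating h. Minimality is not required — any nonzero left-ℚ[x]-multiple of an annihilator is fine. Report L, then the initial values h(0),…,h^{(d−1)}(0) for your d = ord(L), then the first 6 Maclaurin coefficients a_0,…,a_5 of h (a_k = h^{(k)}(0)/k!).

f: a_k = -3, -9/2, 27/8, -81/16, 1215/128, -5103/256, …
g: a_k = -3, -3, -12, -21, -57, -120, …
Weyl lclm of L_f,L_g ⇒ L₀ (ord ≤ 2).
L = (57 + 297·x + 567·x^2 + 810·x^3) + (-41 - 246·x - 891·x^2 - 1998·x^3 - 2025·x^4)·Dx + (-2 + 38·x + 186·x^2 - 54·x^3 - 918·x^4 - 810·x^5)·Dx^2  (order 2).
h: a_k = -6, -15/2, -69/8, -417/16, -6081/128, -35823/256, …
ICs: h(0) = -6, h′(0) = -15/2.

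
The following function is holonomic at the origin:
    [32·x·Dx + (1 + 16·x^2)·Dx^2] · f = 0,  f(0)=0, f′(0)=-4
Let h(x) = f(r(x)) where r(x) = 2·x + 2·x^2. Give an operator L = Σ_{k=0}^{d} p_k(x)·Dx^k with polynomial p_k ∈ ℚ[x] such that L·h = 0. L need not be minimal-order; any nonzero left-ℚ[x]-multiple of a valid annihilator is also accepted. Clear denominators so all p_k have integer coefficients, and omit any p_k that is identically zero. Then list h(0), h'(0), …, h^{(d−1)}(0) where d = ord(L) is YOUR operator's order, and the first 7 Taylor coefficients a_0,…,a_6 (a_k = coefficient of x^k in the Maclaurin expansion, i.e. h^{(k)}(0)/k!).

f: a_k = 0, -4, 0, 64/3, 0, -1024/5, 0, …
L₀ from L_f via x↦r, Dx↦r'^{-1}Dx.
L = (-2 + 128·x + 512·x^2 + 768·x^3 + 384·x^4)·Dx + (1 + 2·x + 64·x^2 + 256·x^3 + 320·x^4 + 128·x^5)·Dx^2  (order 2).
h: a_k = 0, -8, -8, 512/3, 512, -30208/5, -97792/3, …
ICs: h(0) = 0, h′(0) = -8.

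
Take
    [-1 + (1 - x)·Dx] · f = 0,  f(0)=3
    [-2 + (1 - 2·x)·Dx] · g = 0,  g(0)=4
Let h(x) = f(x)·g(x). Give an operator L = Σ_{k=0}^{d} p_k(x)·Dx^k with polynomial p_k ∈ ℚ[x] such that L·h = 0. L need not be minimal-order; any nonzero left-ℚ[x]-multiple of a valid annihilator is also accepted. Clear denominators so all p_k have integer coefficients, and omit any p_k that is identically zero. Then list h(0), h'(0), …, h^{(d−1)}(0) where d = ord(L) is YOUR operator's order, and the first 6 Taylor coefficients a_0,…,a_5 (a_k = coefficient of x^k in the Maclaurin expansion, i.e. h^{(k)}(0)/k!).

f: a_k = 3, 3, 3, 3, 3, 3, …
g: a_k = 4, 8, 16, 32, 64, 128, …
L₀ := L_f ⊗_s L_g (sym. prod.), ord ≤ 1.
L = (-3 + 4·x) + (1 - 3·x + 2·x^2)·Dx  (order 1).
h: a_k = 12, 36, 84, 180, 372, 756, …
ICs: h(0) = 12.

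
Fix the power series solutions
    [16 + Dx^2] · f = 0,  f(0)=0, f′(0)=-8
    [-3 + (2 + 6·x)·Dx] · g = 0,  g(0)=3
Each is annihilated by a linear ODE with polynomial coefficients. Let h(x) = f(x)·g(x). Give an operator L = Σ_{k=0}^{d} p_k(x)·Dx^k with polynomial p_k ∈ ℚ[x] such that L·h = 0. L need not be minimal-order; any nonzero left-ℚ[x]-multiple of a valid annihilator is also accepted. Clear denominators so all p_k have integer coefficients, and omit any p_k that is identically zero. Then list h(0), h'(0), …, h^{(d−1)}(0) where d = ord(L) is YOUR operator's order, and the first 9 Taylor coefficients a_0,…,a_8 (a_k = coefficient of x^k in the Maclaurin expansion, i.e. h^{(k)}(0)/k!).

L = (91 + 384·x + 576·x^2) + (-12 - 36·x)·Dx + (4 + 24·x + 36·x^2)·Dx^2  (order 2).
h: a_k = 0, -24, -36, 91, 111/2, -3781/80, -20523/160, 3137023/13440, -855943/1792, …
ICs: h(0) = 0, h′(0) = -24.

f: a_k = 0, -8, 0, 64/3, 0, -256/15, 0, 2048/315, 0, …
g: a_k = 3, 9/2, -27/8, 81/16, -1215/128, 5103/256, -45927/1024, 216513/2048, -8444007/32768, …
h₀=f·g: eliminate ⇒ L₀, order ≤ 2·1.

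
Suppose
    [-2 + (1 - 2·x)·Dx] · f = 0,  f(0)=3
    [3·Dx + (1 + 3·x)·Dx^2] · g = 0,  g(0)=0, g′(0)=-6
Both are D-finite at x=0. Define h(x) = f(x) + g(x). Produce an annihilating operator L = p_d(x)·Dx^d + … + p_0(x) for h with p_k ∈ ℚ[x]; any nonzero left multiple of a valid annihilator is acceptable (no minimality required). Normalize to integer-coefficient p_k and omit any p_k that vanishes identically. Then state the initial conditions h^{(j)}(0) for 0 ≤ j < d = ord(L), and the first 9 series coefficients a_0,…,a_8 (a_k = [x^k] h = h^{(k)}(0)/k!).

f: a_k = 3, 6, 12, 24, 48, 96, 192, 384, 768, …
g: a_k = 0, -6, 9, -18, 81/2, -486/5, 243, -4374/7, 6561/4, …
f+g: L₀ = lclm(L_f,L_g), ord ≤ 1+2.
L = (144 + 72·x)·Dx + (6 + 216·x + 144·x^2)·Dx^2 + (-7 - 13·x + 36·x^2 + 36·x^3)·Dx^3  (order 3).
h: a_k = 3, 0, 21, 6, 177/2, -6/5, 435, -1686/7, 9633/4, …
ICs: h(0) = 3, h′(0) = 0, h′′(0) = 42.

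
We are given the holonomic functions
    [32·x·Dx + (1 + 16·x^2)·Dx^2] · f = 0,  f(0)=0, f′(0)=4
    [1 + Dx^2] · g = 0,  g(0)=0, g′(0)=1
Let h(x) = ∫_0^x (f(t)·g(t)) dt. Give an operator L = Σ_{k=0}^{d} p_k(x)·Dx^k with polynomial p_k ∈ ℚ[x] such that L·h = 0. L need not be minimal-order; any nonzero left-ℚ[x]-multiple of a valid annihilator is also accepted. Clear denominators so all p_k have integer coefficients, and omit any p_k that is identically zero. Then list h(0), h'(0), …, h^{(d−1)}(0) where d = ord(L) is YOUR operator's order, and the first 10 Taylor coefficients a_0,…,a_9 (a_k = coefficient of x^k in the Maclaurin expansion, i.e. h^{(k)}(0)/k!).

L = (1105 + 51776·x^2 + 22016·x^4 + 16384·x^6 + 65536·x^8)·Dx + (2112·x + 35840·x^3 + 49152·x^5 + 262144·x^7)·Dx^2 + (1122 + 52352·x^2 + 27648·x^4 + 32768·x^6 + 131072·x^8)·Dx^3 + (2112·x + 35840·x^3 + 49152·x^5 + 262144·x^7)·Dx^4 + (17 + 576·x^2 + 5632·x^4 + 16384·x^6 + 65536·x^8)·Dx^5  (order 5).
h: a_k = 0, 0, 0, 4/3, 0, -22/5, 0, 3751/126, 0, -142493/540, …
ICs: h(0) = 0, h′(0) = 0, h′′(0) = 0, h′′′(0) = 8, h′′′′(0) = 0.

f: a_k = 0, 4, 0, -64/3, 0, 1024/5, 0, -16384/7, 0, 262144/9, …
g: a_k = 0, 1, 0, -1/6, 0, 1/120, 0, -1/5040, 0, 1/362880, …
f·g: L₀ = L_f ⊗_s L_g, ord ≤ 2·2.
h=∫h₀ ⇒ L = L₀·Dx.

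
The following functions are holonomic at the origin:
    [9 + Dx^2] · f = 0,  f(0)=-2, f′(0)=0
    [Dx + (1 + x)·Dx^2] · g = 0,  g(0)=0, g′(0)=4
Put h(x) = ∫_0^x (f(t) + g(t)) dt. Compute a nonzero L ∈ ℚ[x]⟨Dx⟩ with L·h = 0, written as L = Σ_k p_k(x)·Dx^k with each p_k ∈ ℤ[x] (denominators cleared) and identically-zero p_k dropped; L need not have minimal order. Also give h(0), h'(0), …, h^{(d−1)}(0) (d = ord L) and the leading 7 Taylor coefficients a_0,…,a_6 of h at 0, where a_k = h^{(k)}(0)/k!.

f: a_k = -2, 0, 9, 0, -27/4, 0, 81/40, …
g: a_k = 0, 4, -2, 4/3, -1, 4/5, -2/3, …
L₀ := lclm(L_f,L_g); ord L₀ ≤ 2+2.
h=∫₀ˣh₀: take L = L₀·Dx.
L = (135 + 162·x + 81·x^2)·Dx^2 + (99 + 261·x + 243·x^2 + 81·x^3)·Dx^3 + (15 + 18·x + 9·x^2)·Dx^4 + (11 + 29·x + 27·x^2 + 9·x^3)·Dx^5  (order 5).
h: a_k = 0, -2, 2, 7/3, 1/3, -31/20, 2/15, …
ICs: h(0) = 0, h′(0) = -2, h′′(0) = 4, h′′′(0) = 14, h′′′′(0) = 8.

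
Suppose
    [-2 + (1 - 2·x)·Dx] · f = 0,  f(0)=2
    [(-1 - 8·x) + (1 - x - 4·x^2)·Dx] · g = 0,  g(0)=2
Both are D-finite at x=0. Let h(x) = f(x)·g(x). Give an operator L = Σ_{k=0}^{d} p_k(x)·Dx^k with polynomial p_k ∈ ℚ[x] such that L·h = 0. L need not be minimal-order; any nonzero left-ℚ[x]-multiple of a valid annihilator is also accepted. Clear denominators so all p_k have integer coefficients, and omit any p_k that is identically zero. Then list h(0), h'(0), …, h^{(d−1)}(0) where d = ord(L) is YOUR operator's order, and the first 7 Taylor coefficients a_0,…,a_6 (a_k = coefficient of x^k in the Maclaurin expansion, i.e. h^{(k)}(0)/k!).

L = (-3 - 4·x + 24·x^2) + (1 - 3·x - 2·x^2 + 8·x^3)·Dx  (order 1).
h: a_k = 4, 12, 44, 124, 364, 988, 2700, …
ICs: h(0) = 4.

f: a_k = 2, 4, 8, 16, 32, 64, 128, …
g: a_k = 2, 2, 10, 18, 58, 130, 362, …
Product ⇒ symmetric product L₀, ord ≤ 1.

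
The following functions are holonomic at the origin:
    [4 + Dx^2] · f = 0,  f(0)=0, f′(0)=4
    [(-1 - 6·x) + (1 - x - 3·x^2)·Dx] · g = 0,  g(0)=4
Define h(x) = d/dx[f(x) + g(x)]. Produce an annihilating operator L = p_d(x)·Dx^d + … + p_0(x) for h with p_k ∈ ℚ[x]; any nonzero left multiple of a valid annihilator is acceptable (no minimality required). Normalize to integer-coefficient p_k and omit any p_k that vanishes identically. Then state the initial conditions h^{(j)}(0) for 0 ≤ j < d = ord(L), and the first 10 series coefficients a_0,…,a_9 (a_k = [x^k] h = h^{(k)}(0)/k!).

f: a_k = 0, 4, 0, -8/3, 0, 8/15, 0, -16/315, 0, 8/2835, …
g: a_k = 4, 4, 16, 28, 76, 160, 388, 868, 2032, 4636, …
Weyl lclm of L_f,L_g ⇒ L₀ (ord ≤ 3).
Derive L from L₀ (diff closure).
L = (976 + 5056·x + 17104·x^2 + 11760·x^3 + 18720·x^4 + 3888·x^5 + 3888·x^6) + (-92 - 516·x + 372·x^2 + 1232·x^3 + 2280·x^4 + 3240·x^5 + 1512·x^6 + 1296·x^7)·Dx + (244 + 1264·x + 4276·x^2 + 2940·x^3 + 4680·x^4 + 972·x^5 + 972·x^6)·Dx^2 + (-23 - 129·x + 93·x^2 + 308·x^3 + 570·x^4 + 810·x^5 + 378·x^6 + 324·x^7)·Dx^3  (order 3).
h: a_k = 8, 32, 76, 304, 2408/3, 2328, 273404/45, 16256, 13143068/315, 107320, …
ICs: h(0) = 8, h′(0) = 32, h′′(0) = 152.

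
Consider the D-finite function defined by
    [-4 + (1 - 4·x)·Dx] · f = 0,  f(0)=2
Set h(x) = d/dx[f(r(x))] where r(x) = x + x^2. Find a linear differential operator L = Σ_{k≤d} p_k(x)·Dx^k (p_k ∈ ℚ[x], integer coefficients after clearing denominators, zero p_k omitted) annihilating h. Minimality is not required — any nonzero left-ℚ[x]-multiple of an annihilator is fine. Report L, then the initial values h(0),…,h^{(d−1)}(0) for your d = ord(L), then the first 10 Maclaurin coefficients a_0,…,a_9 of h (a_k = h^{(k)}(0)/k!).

L = (10 + 24·x + 24·x^2) + (-1 + 2·x + 12·x^2 + 8·x^3)·Dx  (order 1).
h: a_k = 8, 80, 576, 3712, 22400, 129792, 731136, 4034560, 21915648, 117575680, …
ICs: h(0) = 8.

f: a_k = 2, 8, 32, 128, 512, 2048, 8192, 32768, 131072, 524288, …
h₀=f(r): pull back L_f along r ⇒ L₀.
Differentiate: ansatz ord ≤ ord L₀ ⇒ L.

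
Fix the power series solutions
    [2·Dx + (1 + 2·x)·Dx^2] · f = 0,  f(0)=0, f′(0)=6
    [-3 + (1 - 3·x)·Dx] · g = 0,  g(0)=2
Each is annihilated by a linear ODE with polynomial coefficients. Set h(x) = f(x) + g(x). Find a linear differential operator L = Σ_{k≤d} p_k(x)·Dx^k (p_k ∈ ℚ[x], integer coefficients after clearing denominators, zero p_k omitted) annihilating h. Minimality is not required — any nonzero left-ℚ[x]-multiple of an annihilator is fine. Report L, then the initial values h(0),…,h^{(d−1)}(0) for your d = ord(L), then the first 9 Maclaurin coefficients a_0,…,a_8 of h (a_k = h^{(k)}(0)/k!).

f: a_k = 0, 6, -6, 8, -12, 96/5, -32, 384/7, -96, …
g: a_k = 2, 6, 18, 54, 162, 486, 1458, 4374, 13122, …
h₀=f+g: left-lcm gives L₀, ord ≤ 3.
L = (-78 - 36·x)·Dx + (-23 - 132·x - 72·x^2)·Dx^2 + (4 - x - 27·x^2 - 18·x^3)·Dx^3  (order 3).
h: a_k = 2, 12, 12, 62, 150, 2526/5, 1426, 31002/7, 13026, …
ICs: h(0) = 2, h′(0) = 12, h′′(0) = 24.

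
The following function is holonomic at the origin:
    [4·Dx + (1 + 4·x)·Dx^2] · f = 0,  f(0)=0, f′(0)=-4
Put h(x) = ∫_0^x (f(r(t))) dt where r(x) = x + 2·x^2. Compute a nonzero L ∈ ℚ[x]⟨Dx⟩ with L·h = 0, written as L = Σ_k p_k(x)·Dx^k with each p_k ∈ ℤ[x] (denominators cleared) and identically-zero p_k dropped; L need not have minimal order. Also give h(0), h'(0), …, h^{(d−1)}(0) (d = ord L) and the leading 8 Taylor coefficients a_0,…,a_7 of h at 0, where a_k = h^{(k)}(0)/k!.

L = (16·x + 32·x^2)·Dx^2 + (1 + 8·x + 24·x^2 + 32·x^3)·Dx^3  (order 3).
h: a_k = 0, 0, -2, 0, 8/3, -32/5, 128/15, 0, …
ICs: h(0) = 0, h′(0) = 0, h′′(0) = -4.

f: a_k = 0, -4, 8, -64/3, 64, -1024/5, 2048/3, -16384/7, …
h₀=f(r): pull back L_f along r ⇒ L₀.
h=∫₀ˣh₀: take L = L₀·Dx.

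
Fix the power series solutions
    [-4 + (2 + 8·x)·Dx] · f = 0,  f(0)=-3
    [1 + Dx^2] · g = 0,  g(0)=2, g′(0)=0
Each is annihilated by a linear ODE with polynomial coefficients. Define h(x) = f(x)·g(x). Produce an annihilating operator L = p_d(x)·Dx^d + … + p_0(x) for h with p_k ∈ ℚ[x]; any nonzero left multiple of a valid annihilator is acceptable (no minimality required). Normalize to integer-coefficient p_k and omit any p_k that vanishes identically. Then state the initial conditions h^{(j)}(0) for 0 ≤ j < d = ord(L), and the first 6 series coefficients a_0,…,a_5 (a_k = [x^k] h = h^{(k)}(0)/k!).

L = (13 + 8·x + 16·x^2) + (-4 - 16·x)·Dx + (1 + 8·x + 16·x^2)·Dx^2  (order 2).
h: a_k = -6, -12, 15, -18, 215/4, -313/2, …
ICs: h(0) = -6, h′(0) = -12.

f: a_k = -3, -6, 6, -12, 30, -84, …
g: a_k = 2, 0, -1, 0, 1/12, 0, …
L₀ := L_f ⊗_s L_g (sym. prod.), ord ≤ 2.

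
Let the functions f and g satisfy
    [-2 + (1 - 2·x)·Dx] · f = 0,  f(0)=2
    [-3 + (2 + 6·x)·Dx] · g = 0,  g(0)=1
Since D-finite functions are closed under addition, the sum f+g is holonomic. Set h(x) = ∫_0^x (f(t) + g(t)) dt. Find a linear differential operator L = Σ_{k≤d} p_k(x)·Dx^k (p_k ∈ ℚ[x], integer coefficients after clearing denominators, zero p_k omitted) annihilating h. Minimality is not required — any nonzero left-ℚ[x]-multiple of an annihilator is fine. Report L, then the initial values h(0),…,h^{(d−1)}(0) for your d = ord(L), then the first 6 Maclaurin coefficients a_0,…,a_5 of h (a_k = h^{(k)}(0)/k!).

f: a_k = 2, 4, 8, 16, 32, 64, …
g: a_k = 1, 3/2, -9/8, 27/16, -405/128, 1701/256, …
f+g: L₀ = lclm(L_f,L_g), ord ≤ 1+1.
h=∫h₀ ⇒ L = L₀·Dx.
L = (-66 - 108·x)·Dx + (41 + 156·x + 324·x^2)·Dx^2 + (-2 - 38·x - 24·x^2 + 216·x^3)·Dx^3  (order 3).
h: a_k = 0, 3, 11/4, 55/24, 283/64, 3691/640, …
ICs: h(0) = 0, h′(0) = 3, h′′(0) = 11/2.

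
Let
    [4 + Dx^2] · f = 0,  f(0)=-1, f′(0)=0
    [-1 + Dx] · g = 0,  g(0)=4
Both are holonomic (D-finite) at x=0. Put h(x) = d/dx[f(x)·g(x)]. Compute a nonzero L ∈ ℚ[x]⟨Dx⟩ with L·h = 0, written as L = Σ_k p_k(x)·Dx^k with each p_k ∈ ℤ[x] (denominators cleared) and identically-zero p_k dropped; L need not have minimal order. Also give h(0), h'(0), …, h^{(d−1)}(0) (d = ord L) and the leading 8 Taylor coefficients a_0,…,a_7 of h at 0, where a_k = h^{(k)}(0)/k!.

f: a_k = -1, 0, 2, 0, -2/3, 0, 4/45, 0, …
g: a_k = 4, 4, 2, 2/3, 1/6, 1/30, 1/180, 1/1260, …
h₀=f·g: eliminate ⇒ L₀, order ≤ 2·1.
h₀' ⇒ L via d/dx closure of L₀.
L = 5 - 2·Dx + Dx^2  (order 2).
h: a_k = -4, 12, 22, 14/3, -41/6, -39/10, -29/180, 527/1260, …
ICs: h(0) = -4, h′(0) = 12.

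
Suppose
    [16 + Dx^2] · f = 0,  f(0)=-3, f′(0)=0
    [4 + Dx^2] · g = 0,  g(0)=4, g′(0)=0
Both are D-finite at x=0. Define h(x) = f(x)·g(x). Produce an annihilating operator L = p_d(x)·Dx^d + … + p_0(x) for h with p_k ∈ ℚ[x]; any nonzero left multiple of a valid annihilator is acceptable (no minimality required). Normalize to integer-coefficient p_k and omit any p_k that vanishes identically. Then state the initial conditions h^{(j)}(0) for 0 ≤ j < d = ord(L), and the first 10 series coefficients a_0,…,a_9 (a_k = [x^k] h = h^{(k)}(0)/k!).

f: a_k = -3, 0, 24, 0, -32, 0, 256/15, 0, -512/105, 0, …
g: a_k = 4, 0, -8, 0, 8/3, 0, -16/45, 0, 8/315, 0, …
L₀ := L_f ⊗_s L_g (sym. prod.), ord ≤ 4.
L = 144 + 40·Dx^2 + Dx^4  (order 4).
h: a_k = -12, 0, 120, 0, -328, 0, 1168/3, 0, -26248/105, 0, …
ICs: h(0) = -12, h′(0) = 0, h′′(0) = 240, h′′′(0) = 0.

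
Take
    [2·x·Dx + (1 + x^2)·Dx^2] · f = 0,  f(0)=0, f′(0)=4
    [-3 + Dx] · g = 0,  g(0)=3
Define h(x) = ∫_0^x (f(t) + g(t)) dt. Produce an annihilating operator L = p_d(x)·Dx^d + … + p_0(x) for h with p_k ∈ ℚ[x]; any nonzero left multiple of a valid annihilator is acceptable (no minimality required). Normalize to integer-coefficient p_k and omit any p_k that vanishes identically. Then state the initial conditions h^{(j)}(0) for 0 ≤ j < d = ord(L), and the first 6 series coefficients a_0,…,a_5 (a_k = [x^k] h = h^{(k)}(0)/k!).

f: a_k = 0, 4, 0, -4/3, 0, 4/5, …
g: a_k = 3, 9, 27/2, 27/2, 81/8, 243/40, …
Weyl lclm of L_f,L_g ⇒ L₀ (ord ≤ 3).
Integrate: L := L₀·Dx.
L = (6 - 18·x - 18·x^2 - 18·x^3)·Dx^2 + (-11 - 12·x^2 - 9·x^4)·Dx^3 + (3 + 2·x + 6·x^2 + 2·x^3 + 3·x^4)·Dx^4  (order 4).
h: a_k = 0, 3, 13/2, 9/2, 73/24, 81/40, …
ICs: h(0) = 0, h′(0) = 3, h′′(0) = 13, h′′′(0) = 27.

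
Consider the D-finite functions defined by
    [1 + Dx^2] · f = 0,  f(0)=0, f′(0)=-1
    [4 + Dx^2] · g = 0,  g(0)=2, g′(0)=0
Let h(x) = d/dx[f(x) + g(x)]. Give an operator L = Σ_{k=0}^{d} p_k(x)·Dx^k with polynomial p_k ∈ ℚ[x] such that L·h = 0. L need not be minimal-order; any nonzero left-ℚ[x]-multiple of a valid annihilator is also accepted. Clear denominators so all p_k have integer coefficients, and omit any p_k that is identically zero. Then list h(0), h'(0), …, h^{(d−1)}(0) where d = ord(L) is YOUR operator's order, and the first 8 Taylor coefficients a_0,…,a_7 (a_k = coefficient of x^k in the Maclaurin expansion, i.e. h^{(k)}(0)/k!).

L = 4 + 5·Dx^2 + Dx^4  (order 4).
h: a_k = -1, -8, 1/2, 16/3, -1/24, -16/15, 1/720, 32/315, …
ICs: h(0) = -1, h′(0) = -8, h′′(0) = 1, h′′′(0) = 32.

f: a_k = 0, -1, 0, 1/6, 0, -1/120, 0, 1/5040, …
g: a_k = 2, 0, -4, 0, 4/3, 0, -8/45, 0, …
Weyl lclm of L_f,L_g ⇒ L₀ (ord ≤ 4).
h=h₀': d/dx-closure on L₀ ⇒ L.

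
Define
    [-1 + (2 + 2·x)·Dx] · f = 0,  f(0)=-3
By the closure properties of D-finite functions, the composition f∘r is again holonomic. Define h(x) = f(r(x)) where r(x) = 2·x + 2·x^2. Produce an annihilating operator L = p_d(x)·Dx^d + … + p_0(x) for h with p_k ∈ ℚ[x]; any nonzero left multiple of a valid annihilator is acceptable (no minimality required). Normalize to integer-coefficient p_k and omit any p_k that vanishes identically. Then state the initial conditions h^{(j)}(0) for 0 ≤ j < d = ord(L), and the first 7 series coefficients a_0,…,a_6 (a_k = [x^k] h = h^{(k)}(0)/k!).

f: a_k = -3, -3/2, 3/8, -3/16, 15/128, -21/256, 63/1024, …
L₀ from L_f via x↦r, Dx↦r'^{-1}Dx.
L = (-1 - 2·x) + (1 + 2·x + 2·x^2)·Dx  (order 1).
h: a_k = -3, -3, -3/2, 3/2, -9/8, 3/8, 9/16, …
ICs: h(0) = -3.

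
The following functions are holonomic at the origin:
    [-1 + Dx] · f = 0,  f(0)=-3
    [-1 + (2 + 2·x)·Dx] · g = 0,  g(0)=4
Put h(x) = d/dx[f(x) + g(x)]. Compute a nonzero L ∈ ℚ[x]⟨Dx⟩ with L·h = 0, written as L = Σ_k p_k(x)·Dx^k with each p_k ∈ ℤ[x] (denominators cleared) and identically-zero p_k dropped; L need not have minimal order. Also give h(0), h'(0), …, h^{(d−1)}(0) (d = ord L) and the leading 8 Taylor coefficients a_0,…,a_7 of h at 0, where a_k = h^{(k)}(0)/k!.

L = (-5 - 2·x) + (-1 - 8·x - 4·x^2)·Dx + (6 + 10·x + 4·x^2)·Dx^2  (order 2).
h: a_k = -1, -4, -3/4, -9/8, 27/64, -331/640, 3433/7680, -45109/107520, …
ICs: h(0) = -1, h′(0) = -4.

f: a_k = -3, -3, -3/2, -1/2, -1/8, -1/40, -1/240, -1/1680, …
g: a_k = 4, 2, -1/2, 1/4, -5/32, 7/64, -21/256, 33/512, …
Weyl lclm of L_f,L_g ⇒ L₀ (ord ≤ 2).
Derive L from L₀ (diff closure).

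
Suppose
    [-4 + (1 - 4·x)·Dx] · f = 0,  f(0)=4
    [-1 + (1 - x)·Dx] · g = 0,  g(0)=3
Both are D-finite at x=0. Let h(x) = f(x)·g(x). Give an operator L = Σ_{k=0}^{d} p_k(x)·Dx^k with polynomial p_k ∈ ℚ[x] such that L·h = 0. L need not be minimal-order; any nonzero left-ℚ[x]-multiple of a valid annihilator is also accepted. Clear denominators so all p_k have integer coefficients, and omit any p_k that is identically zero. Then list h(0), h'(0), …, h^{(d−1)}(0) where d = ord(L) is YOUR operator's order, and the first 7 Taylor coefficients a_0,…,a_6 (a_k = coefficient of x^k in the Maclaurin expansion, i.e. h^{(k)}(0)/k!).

f: a_k = 4, 16, 64, 256, 1024, 4096, 16384, …
g: a_k = 3, 3, 3, 3, 3, 3, 3, …
L₀ := L_f ⊗_s L_g (sym. prod.), ord ≤ 1.
L = (-5 + 8·x) + (1 - 5·x + 4·x^2)·Dx  (order 1).
h: a_k = 12, 60, 252, 1020, 4092, 16380, 65532, …
ICs: h(0) = 12.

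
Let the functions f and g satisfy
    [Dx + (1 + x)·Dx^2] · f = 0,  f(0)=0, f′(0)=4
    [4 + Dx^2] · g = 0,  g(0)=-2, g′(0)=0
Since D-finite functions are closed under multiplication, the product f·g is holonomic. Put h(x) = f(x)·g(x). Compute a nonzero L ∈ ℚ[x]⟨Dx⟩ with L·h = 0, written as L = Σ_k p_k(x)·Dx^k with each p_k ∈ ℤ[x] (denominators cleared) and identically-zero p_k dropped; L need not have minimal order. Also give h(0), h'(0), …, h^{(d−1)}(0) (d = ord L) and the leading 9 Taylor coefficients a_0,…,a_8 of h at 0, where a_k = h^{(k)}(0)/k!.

f: a_k = 0, 4, -2, 4/3, -1, 4/5, -2/3, 4/7, -1/2, …
g: a_k = -2, 0, 4, 0, -4/3, 0, 8/45, 0, -4/315, …
Sym-product of L_f,L_g gives L₀ (≤ ord 4).
L = (168 + 864·x + 1456·x^2 + 1024·x^3 + 256·x^4) + (112 + 368·x + 384·x^2 + 128·x^3)·Dx + (102 + 464·x + 744·x^2 + 512·x^3 + 128·x^4)·Dx^2 + (28 + 92·x + 96·x^2 + 32·x^3)·Dx^3 + (15 + 62·x + 95·x^2 + 64·x^3 + 16·x^4)·Dx^4  (order 4).
h: a_k = 0, -8, 4, 40/3, -6, -8/5, 0, 104/105, -31/45, …
ICs: h(0) = 0, h′(0) = -8, h′′(0) = 8, h′′′(0) = 80.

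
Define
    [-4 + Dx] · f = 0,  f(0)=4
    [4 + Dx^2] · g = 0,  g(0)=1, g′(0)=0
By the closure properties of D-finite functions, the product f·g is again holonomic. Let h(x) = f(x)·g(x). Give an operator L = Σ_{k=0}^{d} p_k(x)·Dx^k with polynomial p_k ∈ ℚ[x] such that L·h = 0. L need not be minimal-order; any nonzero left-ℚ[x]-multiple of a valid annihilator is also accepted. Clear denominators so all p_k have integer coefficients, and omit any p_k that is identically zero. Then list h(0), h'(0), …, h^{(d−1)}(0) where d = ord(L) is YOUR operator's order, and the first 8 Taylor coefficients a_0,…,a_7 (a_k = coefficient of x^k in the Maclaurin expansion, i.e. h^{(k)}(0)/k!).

L = 20 - 8·Dx + Dx^2  (order 2).
h: a_k = 4, 16, 24, 32/3, -56/3, -608/15, -208/5, -8896/315, …
ICs: h(0) = 4, h′(0) = 16.

f: a_k = 4, 16, 32, 128/3, 128/3, 512/15, 1024/45, 4096/315, …
g: a_k = 1, 0, -2, 0, 2/3, 0, -4/45, 0, …
f·g: L₀ = L_f ⊗_s L_g, ord ≤ 1·2.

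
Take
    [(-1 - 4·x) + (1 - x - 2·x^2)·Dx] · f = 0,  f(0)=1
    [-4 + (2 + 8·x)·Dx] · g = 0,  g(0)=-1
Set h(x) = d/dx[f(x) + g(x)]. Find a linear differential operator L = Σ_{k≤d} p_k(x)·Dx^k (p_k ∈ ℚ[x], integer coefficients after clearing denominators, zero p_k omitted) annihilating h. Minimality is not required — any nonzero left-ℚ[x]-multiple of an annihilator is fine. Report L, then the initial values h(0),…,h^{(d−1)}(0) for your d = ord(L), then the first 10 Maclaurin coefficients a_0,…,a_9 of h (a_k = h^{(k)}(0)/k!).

f: a_k = 1, 1, 3, 5, 11, 21, 43, 85, 171, 341, …
g: a_k = -1, -2, 2, -4, 10, -28, 84, -264, 858, -2860, …
Sum ⇒ L₀ = lclm(L_f,L_g) in ℚ(x)⟨Dx⟩.
Derive L from L₀ (diff closure).
L = (-66 - 300·x - 720·x^2 - 480·x^3 - 480·x^4) + (-9 - 180·x - 954·x^2 - 1872·x^3 - 1800·x^4 - 1440·x^5)·Dx + (4 + 33·x + 69·x^2 - 28·x^3 - 228·x^4 - 480·x^5 - 320·x^6)·Dx^2  (order 2).
h: a_k = -1, 10, 3, 84, -35, 762, -1253, 8232, -22671, 104070, …
ICs: h(0) = -1, h′(0) = 10.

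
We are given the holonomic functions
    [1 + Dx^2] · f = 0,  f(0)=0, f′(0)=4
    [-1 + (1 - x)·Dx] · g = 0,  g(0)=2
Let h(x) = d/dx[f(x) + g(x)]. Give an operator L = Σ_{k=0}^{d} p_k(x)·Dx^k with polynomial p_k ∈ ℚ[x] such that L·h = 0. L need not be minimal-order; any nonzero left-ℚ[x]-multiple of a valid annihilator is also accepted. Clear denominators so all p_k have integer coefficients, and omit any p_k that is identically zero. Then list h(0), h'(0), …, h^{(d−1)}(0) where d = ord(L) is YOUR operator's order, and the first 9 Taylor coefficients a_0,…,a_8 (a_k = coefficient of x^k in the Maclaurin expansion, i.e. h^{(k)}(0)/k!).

f: a_k = 0, 4, 0, -2/3, 0, 1/30, 0, -1/1260, 0, …
g: a_k = 2, 2, 2, 2, 2, 2, 2, 2, 2, …
f+g: L₀ = lclm(L_f,L_g), ord ≤ 2+1.
h=h₀': d/dx-closure on L₀ ⇒ L.
L = (26 - 4·x + 2·x^2) + (-7 + 9·x - 3·x^2 + x^3)·Dx + (26 - 4·x + 2·x^2)·Dx^2 + (-7 + 9·x - 3·x^2 + x^3)·Dx^3  (order 3).
h: a_k = 6, 4, 4, 8, 61/6, 12, 2519/180, 16, 181441/10080, …
ICs: h(0) = 6, h′(0) = 4, h′′(0) = 8.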